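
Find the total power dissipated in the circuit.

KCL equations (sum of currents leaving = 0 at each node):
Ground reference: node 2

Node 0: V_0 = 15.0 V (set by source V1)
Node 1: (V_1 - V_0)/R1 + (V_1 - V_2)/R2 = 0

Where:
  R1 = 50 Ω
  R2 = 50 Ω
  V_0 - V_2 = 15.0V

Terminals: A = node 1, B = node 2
Nodal analysis, taking node 2 as the 0 V reference.
Source V1 fixes V_0 = 15 V.
KCL at each unknown node (sum of currents leaving = 0; resistances in Ω):
  Node 1: (V_1 - 15)/50 + (V_1 - 0)/50 = 0
Collecting terms: 0.04 × V_1 = 0.3  =>  V_1 = 7.5 V
Power in each resistor, P = (ΔV)²/R:
  P_R1 = (15 - 7.5)²/50 = 1.125 W
  P_R2 = (7.5 - 0)²/50 = 1.125 W
P_total = P_R1 + P_R2 = 2.25 W

Final answer: 2.25 W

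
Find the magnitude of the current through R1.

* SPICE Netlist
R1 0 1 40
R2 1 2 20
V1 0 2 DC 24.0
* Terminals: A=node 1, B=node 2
Nodal analysis, taking node 2 as the 0 V reference.
Source V1 fixes V_0 = 24 V.
KCL at each unknown node (sum of currents leaving = 0; resistances in Ω):
  Node 1: (V_1 - 24)/40 + (V_1 - 0)/20 = 0
Collecting terms: 0.075 × V_1 = 0.6  =>  V_1 = 8 V
I_R1 = (V_0 - V_1)/R1 = (24 - 8)/40 = 0.4 A
|I_R1| = 0.4 A

Final answer: |I_R1| = 0.4 A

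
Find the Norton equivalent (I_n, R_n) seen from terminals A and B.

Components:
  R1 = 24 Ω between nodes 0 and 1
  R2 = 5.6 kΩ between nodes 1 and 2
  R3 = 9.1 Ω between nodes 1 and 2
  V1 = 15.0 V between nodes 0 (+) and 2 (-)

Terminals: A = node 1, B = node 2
Find the Thévenin equivalent first; then I_n = V_th/R_th and R_n = R_th.
Step 1 — V_th is the open-circuit voltage V_A - V_B (nothing connected across the terminals).
Nodal analysis, taking node 2 as the 0 V reference.
Source V1 fixes V_0 = 15 V.
KCL at each unknown node (sum of currents leaving = 0; resistances in Ω):
  Node 1: (V_1 - 15)/24 + (V_1 - 0)/5600 + (V_1 - 0)/9.1 = 0
Collecting terms: 0.1517 × V_1 = 0.625  =>  V_1 = 4.119 V
V_th = V_1 - V_2 = 4.119 - 0 = 4.119 V
Step 2 — R_th: zero the source — replace V1 by a short circuit (node 2 merges into node 0) — and find the resistance seen between A (node 1) and B (node 0).
Reduce the network between node 1 (A) and node 0 (B) by series/parallel combination:
  Rp1 = R1 ‖ R2 ‖ R3 (parallel, all between nodes 0 and 1) = 1/(1/24 + 1/5600 + 1/9.1) = 6.59 Ω
R_th = 6.59 Ω
I_n = V_th/R_th = 4.119/6.59 = 0.625 A, and R_n = R_th = 6.59 Ω

Final answer: I_n = 0.625 A, R_n = 6.59 Ω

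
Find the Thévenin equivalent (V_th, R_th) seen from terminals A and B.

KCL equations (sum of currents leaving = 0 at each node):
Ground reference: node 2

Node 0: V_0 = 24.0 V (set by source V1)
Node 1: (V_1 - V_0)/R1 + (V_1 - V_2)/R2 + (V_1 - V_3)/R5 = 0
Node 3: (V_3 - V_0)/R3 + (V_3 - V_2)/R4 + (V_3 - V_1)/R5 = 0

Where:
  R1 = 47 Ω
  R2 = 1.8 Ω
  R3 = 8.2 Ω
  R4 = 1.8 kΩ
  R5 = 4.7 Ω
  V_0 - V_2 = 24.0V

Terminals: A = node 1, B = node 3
Step 1 — V_th is the open-circuit voltage V_A - V_B (nothing connected across the terminals).
Nodal analysis, taking node 2 as the 0 V reference.
Source V1 fixes V_0 = 24 V.
KCL at each unknown node (sum of currents leaving = 0; resistances in Ω):
  Node 1: (V_1 - 24)/47 + (V_1 - 0)/1.8 + (V_1 - V_3)/4.7 = 0
  Node 3: (V_3 - 24)/8.2 + (V_3 - 0)/1800 + (V_3 - V_1)/4.7 = 0
Collecting terms (coefficients in siemens):
  0.7896·V_1 - 0.2128·V_3 = 0.5106
  0.3353·V_3 - 0.2128·V_1 = 2.927
Determinant D = (0.7896)(0.3353) - (-0.2128)(-0.2128) = 0.2195
V_1 = [(0.5106)(0.3353) - (-0.2128)(2.927)]/D = 3.618 V
V_3 = [(0.7896)(2.927) - (0.5106)(-0.2128)]/D = 11.03 V
V_th = V_1 - V_3 = 3.618 - 11.03 = -7.408 V
Step 2 — R_th: zero the source — replace V1 by a short circuit (node 2 merges into node 0) — and find the resistance seen between A (node 1) and B (node 3).
Reduce the network between node 1 (A) and node 3 (B) by series/parallel combination:
  Rp1 = R1 ‖ R2 (parallel, both between nodes 0 and 1) = 1/(1/47 + 1/1.8) = 1.734 Ω
  Rp2 = R3 ‖ R4 (parallel, both between nodes 0 and 3) = 1/(1/8.2 + 1/1800) = 8.163 Ω
  Rs1 = Rp1 + Rp2 (series, joined only at node 0) = 1.734 + 8.163 = 9.896 Ω
  Rp3 = R5 ‖ Rs1 (parallel, both between nodes 1 and 3) = 1/(1/4.7 + 1/9.896) = 3.187 Ω
R_th = 3.187 Ω

Final answer: V_th = -7.408 V, R_th = 3.187 Ω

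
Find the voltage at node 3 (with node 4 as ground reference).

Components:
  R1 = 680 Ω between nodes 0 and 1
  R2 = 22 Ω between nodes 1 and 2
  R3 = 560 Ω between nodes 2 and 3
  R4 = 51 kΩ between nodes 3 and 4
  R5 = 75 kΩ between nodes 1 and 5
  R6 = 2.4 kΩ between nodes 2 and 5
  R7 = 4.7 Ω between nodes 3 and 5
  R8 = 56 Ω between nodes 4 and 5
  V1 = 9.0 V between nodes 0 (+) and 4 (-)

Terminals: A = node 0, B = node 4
Nodal analysis, taking node 4 as the 0 V reference.
Source V1 fixes V_0 = 9 V.
KCL at each unknown node (sum of currents leaving = 0; resistances in Ω):
  Node 1: (V_1 - 9)/680 + (V_1 - V_2)/22 + (V_1 - V_5)/75000 = 0
  Node 2: (V_2 - V_1)/22 + (V_2 - V_3)/560 + (V_2 - V_5)/2400 = 0
  Node 3: (V_3 - V_2)/560 + (V_3 - 0)/51000 + (V_3 - V_5)/4.7 = 0
  Node 5: (V_5 - V_1)/75000 + (V_5 - V_2)/2400 + (V_5 - V_3)/4.7 + (V_5 - 0)/56 = 0
Collecting terms (coefficients in siemens):
  0.04694·V_1 - 0.04545·V_2 - 0.00001333·V_5 = 0.01324
  0.04766·V_2 - 0.04545·V_1 - 0.001786·V_3 - 0.0004167·V_5 = 0
  0.2146·V_3 - 0.001786·V_2 - 0.2128·V_5 = 0
  0.2311·V_5 - 0.00001333·V_1 - 0.0004167·V_2 - 0.2128·V_3 = 0
Solving these 4 simultaneous equations (Gaussian elimination) gives:
  V_1 = 3.951 V, V_2 = 3.788 V, V_3 = 0.4434 V, V_5 = 0.4153 V
The requested potential is V_3 = 0.4434 V.

Final answer: V_3 = 0.4434 V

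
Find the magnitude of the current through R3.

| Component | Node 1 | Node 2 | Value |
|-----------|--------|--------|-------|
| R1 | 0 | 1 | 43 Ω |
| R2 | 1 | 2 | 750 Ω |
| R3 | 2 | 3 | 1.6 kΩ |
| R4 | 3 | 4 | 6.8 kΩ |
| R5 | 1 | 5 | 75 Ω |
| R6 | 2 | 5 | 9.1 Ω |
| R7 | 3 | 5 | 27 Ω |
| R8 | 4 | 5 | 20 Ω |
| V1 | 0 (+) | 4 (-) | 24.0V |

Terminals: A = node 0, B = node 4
Nodal analysis, taking node 4 as the 0 V reference.
Source V1 fixes V_0 = 24 V.
KCL at each unknown node (sum of currents leaving = 0; resistances in Ω):
  Node 1: (V_1 - 24)/43 + (V_1 - V_2)/750 + (V_1 - V_5)/75 = 0
  Node 2: (V_2 - V_1)/750 + (V_2 - V_3)/1600 + (V_2 - V_5)/9.1 = 0
  Node 3: (V_3 - V_2)/1600 + (V_3 - 0)/6800 + (V_3 - V_5)/27 = 0
  Node 5: (V_5 - V_1)/75 + (V_5 - V_2)/9.1 + (V_5 - V_3)/27 + (V_5 - 0)/20 = 0
Collecting terms (coefficients in siemens):
  0.03792·V_1 - 0.001333·V_2 - 0.01333·V_5 = 0.5581
  0.1118·V_2 - 0.001333·V_1 - 0.000625·V_3 - 0.1099·V_5 = 0
  0.03781·V_3 - 0.000625·V_2 - 0.03704·V_5 = 0
  0.2103·V_5 - 0.01333·V_1 - 0.1099·V_2 - 0.03704·V_3 = 0
Solving these 4 simultaneous equations (Gaussian elimination) gives:
  V_1 = 16.13 V, V_2 = 3.797 V, V_3 = 3.636 V, V_5 = 3.648 V
I_R3 = (V_2 - V_3)/R3 = (3.797 - 3.636)/1600 = 0.0001003 A
|I_R3| = 0.0001003 A

Final answer: |I_R3| = 0.0001003 A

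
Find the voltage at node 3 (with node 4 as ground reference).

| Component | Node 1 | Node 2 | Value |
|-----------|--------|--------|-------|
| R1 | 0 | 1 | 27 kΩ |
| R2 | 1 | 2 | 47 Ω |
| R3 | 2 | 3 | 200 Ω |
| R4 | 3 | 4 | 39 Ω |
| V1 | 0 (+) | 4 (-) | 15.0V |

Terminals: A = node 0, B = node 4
Nodal analysis, taking node 4 as the 0 V reference.
Source V1 fixes V_0 = 15 V.
KCL at each unknown node (sum of currents leaving = 0; resistances in Ω):
  Node 1: (V_1 - 15)/27000 + (V_1 - V_2)/47 = 0
  Node 2: (V_2 - V_1)/47 + (V_2 - V_3)/200 = 0
  Node 3: (V_3 - V_2)/200 + (V_3 - 0)/39 = 0
Collecting terms (coefficients in siemens):
  0.02131·V_1 - 0.02128·V_2 = 0.0005556
  0.02628·V_2 - 0.02128·V_1 - 0.005·V_3 = 0
  0.03064·V_3 - 0.005·V_2 = 0
Solving these 3 simultaneous equations (Gaussian elimination) gives:
  V_1 = 0.1572 V, V_2 = 0.1314 V, V_3 = 0.02144 V
The requested potential is V_3 = 0.02144 V.

Final answer: V_3 = 0.02144 V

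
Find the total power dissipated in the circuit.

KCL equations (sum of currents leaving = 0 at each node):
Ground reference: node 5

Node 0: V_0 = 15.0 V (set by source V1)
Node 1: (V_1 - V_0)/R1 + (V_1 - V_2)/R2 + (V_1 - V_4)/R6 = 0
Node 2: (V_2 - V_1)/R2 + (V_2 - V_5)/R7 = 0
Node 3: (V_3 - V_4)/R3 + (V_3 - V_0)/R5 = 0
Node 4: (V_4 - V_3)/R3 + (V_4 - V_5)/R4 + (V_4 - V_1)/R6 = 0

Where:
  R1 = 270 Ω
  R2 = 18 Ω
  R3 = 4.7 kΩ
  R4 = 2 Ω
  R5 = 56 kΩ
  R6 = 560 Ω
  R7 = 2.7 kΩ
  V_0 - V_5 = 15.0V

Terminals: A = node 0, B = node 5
Nodal analysis, taking node 5 as the 0 V reference.
Source V1 fixes V_0 = 15 V.
KCL at each unknown node (sum of currents leaving = 0; resistances in Ω):
  Node 1: (V_1 - 15)/270 + (V_1 - V_2)/18 + (V_1 - V_4)/560 = 0
  Node 2: (V_2 - V_1)/18 + (V_2 - 0)/2700 = 0
  Node 3: (V_3 - V_4)/4700 + (V_3 - 15)/56000 = 0
  Node 4: (V_4 - V_3)/4700 + (V_4 - 0)/2 + (V_4 - V_1)/560 = 0
Collecting terms (coefficients in siemens):
  0.06104·V_1 - 0.05556·V_2 - 0.001786·V_4 = 0.05556
  0.05593·V_2 - 0.05556·V_1 = 0
  0.0002306·V_3 - 0.0002128·V_4 = 0.0002679
  0.502·V_4 - 0.001786·V_1 - 0.0002128·V_3 = 0
Solving these 4 simultaneous equations (Gaussian elimination) gives:
  V_1 = 9.495 V, V_2 = 9.432 V, V_3 = 1.193 V, V_4 = 0.03428 V
Power in each resistor, P = (ΔV)²/R:
  P_R1 = (15 - 9.495)²/270 = 0.1122 W
  P_R2 = (9.495 - 9.432)²/18 = 0.0002197 W
  P_R3 = (1.193 - 0.03428)²/4700 = 0.0002857 W
  P_R4 = (0.03428 - 0)²/2 = 0.0005876 W
  P_R5 = (15 - 1.193)²/56000 = 0.003404 W
  P_R6 = (9.495 - 0.03428)²/560 = 0.1598 W
  P_R7 = (9.432 - 0)²/2700 = 0.03295 W
P_total = P_R1 + P_R2 + P_R3 + P_R4 + P_R5 + P_R6 + P_R7 = 0.3095 W

Final answer: 0.3095 W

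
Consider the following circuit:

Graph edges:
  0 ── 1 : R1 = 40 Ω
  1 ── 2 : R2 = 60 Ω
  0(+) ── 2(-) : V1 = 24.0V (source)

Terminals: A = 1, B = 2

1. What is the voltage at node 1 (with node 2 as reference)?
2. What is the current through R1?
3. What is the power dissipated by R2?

Nodal analysis, taking node 2 as the 0 V reference.
Source V1 fixes V_0 = 24 V.
KCL at each unknown node (sum of currents leaving = 0; resistances in Ω):
  Node 1: (V_1 - 24)/40 + (V_1 - 0)/60 = 0
Collecting terms: 0.04167 × V_1 = 0.6  =>  V_1 = 14.4 V
Part 1:
  Read off the nodal solution: V_1 = 14.4 V
Part 2:
  I_R1 = (V_0 - V_1)/R1 = (24 - 14.4)/40 = 0.24 A
  Magnitude: I_R1 = 0.24 A
Part 3:
  I_R2 = (V_1 - V_2)/R2 = (14.4 - 0)/60 = 0.24 A
  P_R2 = I_R2² × R2 = (0.24)² × 60 = 3.456 W

Final answers:
1. V_1 = 14.4 V
2. I_R1 = 0.24 A
3. P_R2 = 3.456 W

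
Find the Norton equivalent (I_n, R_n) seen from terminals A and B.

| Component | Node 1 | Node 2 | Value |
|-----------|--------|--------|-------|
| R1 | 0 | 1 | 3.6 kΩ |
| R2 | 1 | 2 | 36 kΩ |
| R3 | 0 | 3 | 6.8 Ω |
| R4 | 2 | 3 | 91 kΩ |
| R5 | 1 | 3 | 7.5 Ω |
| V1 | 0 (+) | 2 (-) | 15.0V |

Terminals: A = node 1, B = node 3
Find the Thévenin equivalent first; then I_n = V_th/R_th and R_n = R_th.
Step 1 — V_th is the open-circuit voltage V_A - V_B (nothing connected across the terminals).
Nodal analysis, taking node 2 as the 0 V reference.
Source V1 fixes V_0 = 15 V.
KCL at each unknown node (sum of currents leaving = 0; resistances in Ω):
  Node 1: (V_1 - 15)/3600 + (V_1 - 0)/36000 + (V_1 - V_3)/7.5 = 0
  Node 3: (V_3 - 15)/6.8 + (V_3 - 0)/91000 + (V_3 - V_1)/7.5 = 0
Collecting terms (coefficients in siemens):
  0.1336·V_1 - 0.1333·V_3 = 0.004167
  0.2804·V_3 - 0.1333·V_1 = 2.206
Determinant D = (0.1336)(0.2804) - (-0.1333)(-0.1333) = 0.01969
V_1 = [(0.004167)(0.2804) - (-0.1333)(2.206)]/D = 14.99 V
V_3 = [(0.1336)(2.206) - (0.004167)(-0.1333)]/D = 15 V
V_th = V_1 - V_3 = 14.99 - 15 = -0.003109 V
Step 2 — R_th: zero the source — replace V1 by a short circuit (node 2 merges into node 0) — and find the resistance seen between A (node 1) and B (node 3).
Reduce the network between node 1 (A) and node 3 (B) by series/parallel combination:
  Rp1 = R1 ‖ R2 (parallel, both between nodes 0 and 1) = 1/(1/3600 + 1/36000) = 3273 Ω
  Rp2 = R3 ‖ R4 (parallel, both between nodes 0 and 3) = 1/(1/6.8 + 1/91000) = 6.799 Ω
  Rs1 = Rp1 + Rp2 (series, joined only at node 0) = 3273 + 6.799 = 3280 Ω
  Rp3 = R5 ‖ Rs1 (parallel, both between nodes 1 and 3) = 1/(1/7.5 + 1/3280) = 7.483 Ω
R_th = 7.483 Ω
I_n = V_th/R_th = -0.003109/7.483 = -0.0004155 A, and R_n = R_th = 7.483 Ω

Final answer: I_n = -0.0004155 A, R_n = 7.483 Ω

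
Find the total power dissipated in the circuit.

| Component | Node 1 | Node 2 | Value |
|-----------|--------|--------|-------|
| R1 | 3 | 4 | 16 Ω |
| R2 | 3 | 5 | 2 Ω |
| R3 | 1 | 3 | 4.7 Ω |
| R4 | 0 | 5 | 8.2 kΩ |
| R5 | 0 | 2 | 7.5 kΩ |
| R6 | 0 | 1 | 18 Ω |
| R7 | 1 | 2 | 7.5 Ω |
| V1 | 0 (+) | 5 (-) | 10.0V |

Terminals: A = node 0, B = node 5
Nodal analysis, taking node 5 as the 0 V reference.
Source V1 fixes V_0 = 10 V.
KCL at each unknown node (sum of currents leaving = 0; resistances in Ω):
  Node 1: (V_1 - V_3)/4.7 + (V_1 - 10)/18 + (V_1 - V_2)/7.5 = 0
  Node 2: (V_2 - 10)/7500 + (V_2 - V_1)/7.5 = 0
  Node 3: (V_3 - V_4)/16 + (V_3 - 0)/2 + (V_3 - V_1)/4.7 = 0
  Node 4: (V_4 - V_3)/16 = 0
Collecting terms (coefficients in siemens):
  0.4017·V_1 - 0.1333·V_2 - 0.2128·V_3 = 0.5556
  0.1335·V_2 - 0.1333·V_1 = 0.001333
  0.7753·V_3 - 0.2128·V_1 - 0.0625·V_4 = 0
  0.0625·V_4 - 0.0625·V_3 = 0
Solving these 4 simultaneous equations (Gaussian elimination) gives:
  V_1 = 2.717 V, V_2 = 2.725 V, V_3 = 0.8111 V, V_4 = 0.8111 V
Power in each resistor, P = (ΔV)²/R:
  P_R1 = (0.8111 - 0.8111)²/16 = 0 W
  P_R2 = (0.8111 - 0)²/2 = 0.329 W
  P_R3 = (2.717 - 0.8111)²/4.7 = 0.7731 W
  P_R4 = (10 - 0)²/8200 = 0.0122 W
  P_R5 = (10 - 2.725)²/7500 = 0.007058 W
  P_R6 = (10 - 2.717)²/18 = 2.947 W
  P_R7 = (2.717 - 2.725)²/7.5 = 0.000007058 W
P_total = P_R1 + P_R2 + P_R3 + P_R4 + P_R5 + P_R6 + P_R7 = 4.068 W

Final answer: 4.068 W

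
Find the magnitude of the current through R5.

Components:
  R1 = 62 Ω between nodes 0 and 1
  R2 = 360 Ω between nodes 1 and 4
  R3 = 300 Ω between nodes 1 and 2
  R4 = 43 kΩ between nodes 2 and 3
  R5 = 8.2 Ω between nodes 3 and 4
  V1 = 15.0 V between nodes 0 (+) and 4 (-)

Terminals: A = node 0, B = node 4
Nodal analysis, taking node 4 as the 0 V reference.
Source V1 fixes V_0 = 15 V.
KCL at each unknown node (sum of currents leaving = 0; resistances in Ω):
  Node 1: (V_1 - 15)/62 + (V_1 - 0)/360 + (V_1 - V_2)/300 = 0
  Node 2: (V_2 - V_1)/300 + (V_2 - V_3)/43000 = 0
  Node 3: (V_3 - V_2)/43000 + (V_3 - 0)/8.2 = 0
Collecting terms (coefficients in siemens):
  0.02224·V_1 - 0.003333·V_2 = 0.2419
  0.003357·V_2 - 0.003333·V_1 - 0.00002326·V_3 = 0
  0.122·V_3 - 0.00002326·V_2 = 0
Solving these 3 simultaneous equations (Gaussian elimination) gives:
  V_1 = 12.78 V, V_2 = 12.69 V, V_3 = 0.00242 V
I_R5 = (V_3 - V_4)/R5 = (0.00242 - 0)/8.2 = 0.0002951 A
|I_R5| = 0.0002951 A

Final answer: |I_R5| = 0.0002951 A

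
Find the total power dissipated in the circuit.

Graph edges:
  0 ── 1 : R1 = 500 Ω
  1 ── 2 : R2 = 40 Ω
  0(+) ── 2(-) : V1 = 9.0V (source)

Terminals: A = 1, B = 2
Nodal analysis, taking node 2 as the 0 V reference.
Source V1 fixes V_0 = 9 V.
KCL at each unknown node (sum of currents leaving = 0; resistances in Ω):
  Node 1: (V_1 - 9)/500 + (V_1 - 0)/40 = 0
Collecting terms: 0.027 × V_1 = 0.018  =>  V_1 = 0.6667 V
Power in each resistor, P = (ΔV)²/R:
  P_R1 = (9 - 0.6667)²/500 = 0.1389 W
  P_R2 = (0.6667 - 0)²/40 = 0.01111 W
P_total = P_R1 + P_R2 = 0.15 W

Final answer: 0.15 W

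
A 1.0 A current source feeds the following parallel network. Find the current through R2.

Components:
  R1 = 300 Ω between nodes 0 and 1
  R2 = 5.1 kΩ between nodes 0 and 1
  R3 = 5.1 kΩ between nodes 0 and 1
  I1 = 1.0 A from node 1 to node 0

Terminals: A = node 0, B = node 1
All resistors sit directly between nodes 0 and 1, so they are in parallel and share one voltage V; the full source current 1 A splits among them.
1/R_par = 1/300 + 1/5100 + 1/5100 = 0.003725 S  =>  R_par = 268.4 Ω
V = I × R_par = 1 × 268.4 = 268.4 V
I_R2 = V/R2 = 268.4/5100 = 0.05263 A

Final answer: 0.05263 A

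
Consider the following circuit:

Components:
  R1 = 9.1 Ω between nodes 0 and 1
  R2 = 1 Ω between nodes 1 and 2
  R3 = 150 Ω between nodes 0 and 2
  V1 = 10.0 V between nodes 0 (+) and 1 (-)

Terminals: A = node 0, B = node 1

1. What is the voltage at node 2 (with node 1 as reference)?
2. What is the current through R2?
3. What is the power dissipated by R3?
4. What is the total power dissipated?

Nodal analysis, taking node 1 as the 0 V reference.
Source V1 fixes V_0 = 10 V.
KCL at each unknown node (sum of currents leaving = 0; resistances in Ω):
  Node 2: (V_2 - 0)/1 + (V_2 - 10)/150 = 0
Collecting terms: 1.007 × V_2 = 0.06667  =>  V_2 = 0.06623 V
Part 1:
  Read off the nodal solution: V_2 = 0.06623 V
Part 2:
  I_R2 = (V_1 - V_2)/R2 = (0 - 0.06623)/1 = -0.06623 A
  Magnitude: I_R2 = 0.06623 A
Part 3:
  I_R3 = (V_0 - V_2)/R3 = (10 - 0.06623)/150 = 0.06623 A
  P_R3 = I_R3² × R3 = (0.06623)² × 150 = 0.6579 W
Part 4:
  Power in each resistor, P = (ΔV)²/R:
    P_R1 = (10 - 0)²/9.1 = 10.99 W
    P_R2 = (0 - 0.06623)²/1 = 0.004386 W
    P_R3 = (10 - 0.06623)²/150 = 0.6579 W
  P_total = P_R1 + P_R2 + P_R3 = 11.65 W

Final answers:
1. V_2 = 0.06623 V
2. I_R2 = 0.06623 A
3. P_R3 = 0.6579 W
4. P_total = 11.65 W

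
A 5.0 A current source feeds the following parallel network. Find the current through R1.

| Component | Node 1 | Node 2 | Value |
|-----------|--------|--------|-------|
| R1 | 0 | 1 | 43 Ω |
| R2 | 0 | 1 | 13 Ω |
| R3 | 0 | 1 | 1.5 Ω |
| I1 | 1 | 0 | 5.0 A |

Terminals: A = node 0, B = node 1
All resistors sit directly between nodes 0 and 1, so they are in parallel and share one voltage V; the full source current 5 A splits among them.
1/R_par = 1/43 + 1/13 + 1/1.5 = 0.7668 S  =>  R_par = 1.304 Ω
V = I × R_par = 5 × 1.304 = 6.52 V
I_R1 = V/R1 = 6.52/43 = 0.1516 A

Final answer: 0.1516 A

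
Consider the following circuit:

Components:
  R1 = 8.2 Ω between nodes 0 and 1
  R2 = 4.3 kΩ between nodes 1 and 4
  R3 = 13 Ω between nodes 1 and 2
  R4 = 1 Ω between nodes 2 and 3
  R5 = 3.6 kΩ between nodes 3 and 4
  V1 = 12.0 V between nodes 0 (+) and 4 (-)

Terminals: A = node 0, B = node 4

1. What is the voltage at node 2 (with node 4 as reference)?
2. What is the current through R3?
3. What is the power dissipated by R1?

Nodal analysis, taking node 4 as the 0 V reference.
Source V1 fixes V_0 = 12 V.
KCL at each unknown node (sum of currents leaving = 0; resistances in Ω):
  Node 1: (V_1 - 12)/8.2 + (V_1 - 0)/4300 + (V_1 - V_2)/13 = 0
  Node 2: (V_2 - V_1)/13 + (V_2 - V_3)/1 = 0
  Node 3: (V_3 - V_2)/1 + (V_3 - 0)/3600 = 0
Collecting terms (coefficients in siemens):
  0.1991·V_1 - 0.07692·V_2 = 1.463
  1.077·V_2 - 0.07692·V_1 - 1·V_3 = 0
  1·V_3 - 1·V_2 = 0
Solving these 3 simultaneous equations (Gaussian elimination) gives:
  V_1 = 11.95 V, V_2 = 11.91 V, V_3 = 11.9 V
Part 1:
  Read off the nodal solution: V_2 = 11.91 V
Part 2:
  I_R3 = (V_1 - V_2)/R3 = (11.95 - 11.91)/13 = 0.003307 A
  Magnitude: I_R3 = 0.003307 A
Part 3:
  I_R1 = (V_0 - V_1)/R1 = (12 - 11.95)/8.2 = 0.006086 A
  P_R1 = I_R1² × R1 = (0.006086)² × 8.2 = 0.0003037 W

Final answers:
1. V_2 = 11.91 V
2. I_R3 = 0.003307 A
3. P_R1 = 0.0003037 W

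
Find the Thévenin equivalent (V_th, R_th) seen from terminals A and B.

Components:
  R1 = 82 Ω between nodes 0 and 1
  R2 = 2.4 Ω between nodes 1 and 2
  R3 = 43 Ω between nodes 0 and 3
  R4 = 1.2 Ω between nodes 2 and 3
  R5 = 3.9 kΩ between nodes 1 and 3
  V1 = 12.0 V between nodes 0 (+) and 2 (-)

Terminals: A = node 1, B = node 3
Step 1 — V_th is the open-circuit voltage V_A - V_B (nothing connected across the terminals).
Nodal analysis, taking node 2 as the 0 V reference.
Source V1 fixes V_0 = 12 V.
KCL at each unknown node (sum of currents leaving = 0; resistances in Ω):
  Node 1: (V_1 - 12)/82 + (V_1 - 0)/2.4 + (V_1 - V_3)/3900 = 0
  Node 3: (V_3 - 12)/43 + (V_3 - 0)/1.2 + (V_3 - V_1)/3900 = 0
Collecting terms (coefficients in siemens):
  0.4291·V_1 - 0.0002564·V_3 = 0.1463
  0.8568·V_3 - 0.0002564·V_1 = 0.2791
Determinant D = (0.4291)(0.8568) - (-0.0002564)(-0.0002564) = 0.3677
V_1 = [(0.1463)(0.8568) - (-0.0002564)(0.2791)]/D = 0.3412 V
V_3 = [(0.4291)(0.2791) - (0.1463)(-0.0002564)]/D = 0.3258 V
V_th = V_1 - V_3 = 0.3412 - 0.3258 = 0.01543 V
Step 2 — R_th: zero the source — replace V1 by a short circuit (node 2 merges into node 0) — and find the resistance seen between A (node 1) and B (node 3).
Reduce the network between node 1 (A) and node 3 (B) by series/parallel combination:
  Rp1 = R1 ‖ R2 (parallel, both between nodes 0 and 1) = 1/(1/82 + 1/2.4) = 2.332 Ω
  Rp2 = R3 ‖ R4 (parallel, both between nodes 0 and 3) = 1/(1/43 + 1/1.2) = 1.167 Ω
  Rs1 = Rp1 + Rp2 (series, joined only at node 0) = 2.332 + 1.167 = 3.499 Ω
  Rp3 = R5 ‖ Rs1 (parallel, both between nodes 1 and 3) = 1/(1/3900 + 1/3.499) = 3.496 Ω
R_th = 3.496 Ω

Final answer: V_th = 0.01543 V, R_th = 3.496 Ω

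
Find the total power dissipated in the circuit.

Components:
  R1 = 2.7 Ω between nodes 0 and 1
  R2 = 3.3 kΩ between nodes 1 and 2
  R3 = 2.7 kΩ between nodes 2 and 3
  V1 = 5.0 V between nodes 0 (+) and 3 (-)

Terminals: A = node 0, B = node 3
Nodal analysis, taking node 3 as the 0 V reference.
Source V1 fixes V_0 = 5 V.
KCL at each unknown node (sum of currents leaving = 0; resistances in Ω):
  Node 1: (V_1 - 5)/2.7 + (V_1 - V_2)/3300 = 0
  Node 2: (V_2 - V_1)/3300 + (V_2 - 0)/2700 = 0
Collecting terms (coefficients in siemens):
  0.3707·V_1 - 0.000303·V_2 = 1.852
  0.0006734·V_2 - 0.000303·V_1 = 0
Determinant D = (0.3707)(0.0006734) - (-0.000303)(-0.000303) = 0.0002495
V_1 = [(1.852)(0.0006734) - (-0.000303)(0)]/D = 4.998 V
V_2 = [(0.3707)(0) - (1.852)(-0.000303)]/D = 2.249 V
Power in each resistor, P = (ΔV)²/R:
  P_R1 = (5 - 4.998)²/2.7 = 0.000001873 W
  P_R2 = (4.998 - 2.249)²/3300 = 0.00229 W
  P_R3 = (2.249 - 0)²/2700 = 0.001873 W
P_total = P_R1 + P_R2 + P_R3 = 0.004165 W

Final answer: 0.004165 W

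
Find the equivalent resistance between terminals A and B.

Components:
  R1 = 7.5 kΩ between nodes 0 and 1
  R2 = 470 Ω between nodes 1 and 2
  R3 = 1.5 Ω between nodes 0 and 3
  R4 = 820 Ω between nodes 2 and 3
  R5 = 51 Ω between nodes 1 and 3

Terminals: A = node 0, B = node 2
The network is not a plain series/parallel combination. Inject a 1 A test current into terminal A (node 0) and return it from terminal B (node 2); then R_eq = V_A / (1 A).
Nodal analysis, taking node 2 as the 0 V reference.
Current source I_test pushes 1 A into node 0 and draws it out of node 2.
KCL at each unknown node (sum of currents leaving = 0; resistances in Ω):
  Node 0: (V_0 - V_1)/7500 + (V_0 - V_3)/1.5 - 1 = 0
  Node 1: (V_1 - V_0)/7500 + (V_1 - 0)/470 + (V_1 - V_3)/51 = 0
  Node 3: (V_3 - V_0)/1.5 + (V_3 - V_1)/51 + (V_3 - 0)/820 = 0
Collecting terms (coefficients in siemens):
  0.6668·V_0 - 0.0001333·V_1 - 0.6667·V_3 = 1
  0.02187·V_1 - 0.0001333·V_0 - 0.01961·V_3 = 0
  0.6875·V_3 - 0.6667·V_0 - 0.01961·V_1 = 0
Solving these 3 simultaneous equations (Gaussian elimination) gives:
  V_0 = 319.9 V, V_1 = 287.5 V, V_3 = 318.4 V
R_eq = V_0 / 1 A = 319.9 Ω

Final answer: 319.9 Ω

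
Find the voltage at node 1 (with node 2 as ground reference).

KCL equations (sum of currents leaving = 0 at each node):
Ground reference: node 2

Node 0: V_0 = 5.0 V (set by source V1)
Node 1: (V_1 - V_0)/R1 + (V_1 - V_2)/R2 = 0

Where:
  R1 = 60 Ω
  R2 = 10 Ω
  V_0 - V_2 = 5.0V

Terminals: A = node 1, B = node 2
Nodal analysis, taking node 2 as the 0 V reference.
Source V1 fixes V_0 = 5 V.
KCL at each unknown node (sum of currents leaving = 0; resistances in Ω):
  Node 1: (V_1 - 5)/60 + (V_1 - 0)/10 = 0
Collecting terms: 0.1167 × V_1 = 0.08333  =>  V_1 = 0.7143 V
The requested potential is V_1 = 0.7143 V.

Final answer: V_1 = 0.7143 V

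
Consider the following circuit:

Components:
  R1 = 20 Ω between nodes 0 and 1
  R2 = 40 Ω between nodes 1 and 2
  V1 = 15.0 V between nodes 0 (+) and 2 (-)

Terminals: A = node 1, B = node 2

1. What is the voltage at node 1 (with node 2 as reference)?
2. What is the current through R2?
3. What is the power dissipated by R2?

Nodal analysis, taking node 2 as the 0 V reference.
Source V1 fixes V_0 = 15 V.
KCL at each unknown node (sum of currents leaving = 0; resistances in Ω):
  Node 1: (V_1 - 15)/20 + (V_1 - 0)/40 = 0
Collecting terms: 0.075 × V_1 = 0.75  =>  V_1 = 10 V
Part 1:
  Read off the nodal solution: V_1 = 10 V
Part 2:
  I_R2 = (V_1 - V_2)/R2 = (10 - 0)/40 = 0.25 A
  Magnitude: I_R2 = 0.25 A
Part 3:
  I_R2 = (V_1 - V_2)/R2 = (10 - 0)/40 = 0.25 A
  P_R2 = I_R2² × R2 = (0.25)² × 40 = 2.5 W

Final answers:
1. V_1 = 10 V
2. I_R2 = 0.25 A
3. P_R2 = 2.5 W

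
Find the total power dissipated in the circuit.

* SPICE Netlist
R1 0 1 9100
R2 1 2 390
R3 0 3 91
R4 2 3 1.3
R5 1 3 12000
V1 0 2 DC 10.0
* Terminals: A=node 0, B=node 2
Nodal analysis, taking node 2 as the 0 V reference.
Source V1 fixes V_0 = 10 V.
KCL at each unknown node (sum of currents leaving = 0; resistances in Ω):
  Node 1: (V_1 - 10)/9100 + (V_1 - 0)/390 + (V_1 - V_3)/12000 = 0
  Node 3: (V_3 - 10)/91 + (V_3 - 0)/1.3 + (V_3 - V_1)/12000 = 0
Collecting terms (coefficients in siemens):
  0.002757·V_1 - 0.00008333·V_3 = 0.001099
  0.7803·V_3 - 0.00008333·V_1 = 0.1099
Determinant D = (0.002757)(0.7803) - (-0.00008333)(-0.00008333) = 0.002152
V_1 = [(0.001099)(0.7803) - (-0.00008333)(0.1099)]/D = 0.4028 V
V_3 = [(0.002757)(0.1099) - (0.001099)(-0.00008333)]/D = 0.1409 V
Power in each resistor, P = (ΔV)²/R:
  P_R1 = (10 - 0.4028)²/9100 = 0.01012 W
  P_R2 = (0.4028 - 0)²/390 = 0.000416 W
  P_R3 = (10 - 0.1409)²/91 = 1.068 W
  P_R4 = (0 - 0.1409)²/1.3 = 0.01527 W
  P_R5 = (0.4028 - 0.1409)²/12000 = 0.000005717 W
P_total = P_R1 + P_R2 + P_R3 + P_R4 + P_R5 = 1.094 W

Final answer: 1.094 W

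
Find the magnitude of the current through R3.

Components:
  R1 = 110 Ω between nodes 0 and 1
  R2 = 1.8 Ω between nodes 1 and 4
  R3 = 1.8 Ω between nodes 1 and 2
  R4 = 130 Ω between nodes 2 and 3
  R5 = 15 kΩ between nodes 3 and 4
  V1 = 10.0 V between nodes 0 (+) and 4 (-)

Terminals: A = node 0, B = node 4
Nodal analysis, taking node 4 as the 0 V reference.
Source V1 fixes V_0 = 10 V.
KCL at each unknown node (sum of currents leaving = 0; resistances in Ω):
  Node 1: (V_1 - 10)/110 + (V_1 - 0)/1.8 + (V_1 - V_2)/1.8 = 0
  Node 2: (V_2 - V_1)/1.8 + (V_2 - V_3)/130 = 0
  Node 3: (V_3 - V_2)/130 + (V_3 - 0)/15000 = 0
Collecting terms (coefficients in siemens):
  1.12·V_1 - 0.5556·V_2 = 0.09091
  0.5632·V_2 - 0.5556·V_1 - 0.007692·V_3 = 0
  0.007759·V_3 - 0.007692·V_2 = 0
Solving these 3 simultaneous equations (Gaussian elimination) gives:
  V_1 = 0.161 V, V_2 = 0.161 V, V_3 = 0.1596 V
I_R3 = (V_1 - V_2)/R3 = (0.161 - 0.161)/1.8 = 0.00001064 A
|I_R3| = 0.00001064 A

Final answer: |I_R3| = 1.064e-05 A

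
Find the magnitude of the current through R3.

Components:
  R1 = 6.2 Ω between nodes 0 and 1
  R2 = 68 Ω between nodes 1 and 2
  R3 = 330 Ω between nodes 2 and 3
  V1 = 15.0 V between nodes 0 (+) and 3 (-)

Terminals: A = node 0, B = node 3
Nodal analysis, taking node 3 as the 0 V reference.
Source V1 fixes V_0 = 15 V.
KCL at each unknown node (sum of currents leaving = 0; resistances in Ω):
  Node 1: (V_1 - 15)/6.2 + (V_1 - V_2)/68 = 0
  Node 2: (V_2 - V_1)/68 + (V_2 - 0)/330 = 0
Collecting terms (coefficients in siemens):
  0.176·V_1 - 0.01471·V_2 = 2.419
  0.01774·V_2 - 0.01471·V_1 = 0
Determinant D = (0.176)(0.01774) - (-0.01471)(-0.01471) = 0.002905
V_1 = [(2.419)(0.01774) - (-0.01471)(0)]/D = 14.77 V
V_2 = [(0.176)(0) - (2.419)(-0.01471)]/D = 12.25 V
I_R3 = (V_2 - V_3)/R3 = (12.25 - 0)/330 = 0.03711 A
|I_R3| = 0.03711 A

Final answer: |I_R3| = 0.03711 A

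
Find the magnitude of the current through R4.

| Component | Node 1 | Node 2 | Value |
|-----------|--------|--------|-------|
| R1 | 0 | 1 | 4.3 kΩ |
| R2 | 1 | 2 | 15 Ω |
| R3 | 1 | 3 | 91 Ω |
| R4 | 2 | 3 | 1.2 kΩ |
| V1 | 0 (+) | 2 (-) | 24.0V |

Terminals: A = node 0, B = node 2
Nodal analysis, taking node 2 as the 0 V reference.
Source V1 fixes V_0 = 24 V.
KCL at each unknown node (sum of currents leaving = 0; resistances in Ω):
  Node 1: (V_1 - 24)/4300 + (V_1 - 0)/15 + (V_1 - V_3)/91 = 0
  Node 3: (V_3 - V_1)/91 + (V_3 - 0)/1200 = 0
Collecting terms (coefficients in siemens):
  0.07789·V_1 - 0.01099·V_3 = 0.005581
  0.01182·V_3 - 0.01099·V_1 = 0
Determinant D = (0.07789)(0.01182) - (-0.01099)(-0.01099) = 0.0008001
V_1 = [(0.005581)(0.01182) - (-0.01099)(0)]/D = 0.08247 V
V_3 = [(0.07789)(0) - (0.005581)(-0.01099)]/D = 0.07666 V
I_R4 = (V_2 - V_3)/R4 = (0 - 0.07666)/1200 = -0.00006388 A
|I_R4| = 0.00006388 A

Final answer: |I_R4| = 6.388e-05 A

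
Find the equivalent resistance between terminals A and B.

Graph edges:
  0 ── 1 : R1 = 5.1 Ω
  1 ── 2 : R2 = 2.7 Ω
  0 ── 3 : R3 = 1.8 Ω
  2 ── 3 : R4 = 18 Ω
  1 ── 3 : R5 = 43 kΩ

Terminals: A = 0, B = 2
The network is not a plain series/parallel combination. Inject a 1 A test current into terminal A (node 0) and return it from terminal B (node 2); then R_eq = V_A / (1 A).
Nodal analysis, taking node 2 as the 0 V reference.
Current source I_test pushes 1 A into node 0 and draws it out of node 2.
KCL at each unknown node (sum of currents leaving = 0; resistances in Ω):
  Node 0: (V_0 - V_1)/5.1 + (V_0 - V_3)/1.8 - 1 = 0
  Node 1: (V_1 - V_0)/5.1 + (V_1 - 0)/2.7 + (V_1 - V_3)/43000 = 0
  Node 3: (V_3 - V_0)/1.8 + (V_3 - V_1)/43000 + (V_3 - 0)/18 = 0
Collecting terms (coefficients in siemens):
  0.7516·V_0 - 0.1961·V_1 - 0.5556·V_3 = 1
  0.5665·V_1 - 0.1961·V_0 - 0.00002326·V_3 = 0
  0.6111·V_3 - 0.5556·V_0 - 0.00002326·V_1 = 0
Solving these 3 simultaneous equations (Gaussian elimination) gives:
  V_0 = 5.595 V, V_1 = 1.937 V, V_3 = 5.087 V
R_eq = V_0 / 1 A = 5.595 Ω

Final answer: 5.595 Ω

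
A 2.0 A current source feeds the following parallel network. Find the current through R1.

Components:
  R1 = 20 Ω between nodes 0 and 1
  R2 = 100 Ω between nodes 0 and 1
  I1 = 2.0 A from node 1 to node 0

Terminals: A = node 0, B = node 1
All resistors sit directly between nodes 0 and 1, so they are in parallel and share one voltage V; the full source current 2 A splits among them.
1/R_par = 1/20 + 1/100 = 0.06 S  =>  R_par = 16.67 Ω
V = I × R_par = 2 × 16.67 = 33.33 V
I_R1 = V/R1 = 33.33/20 = 1.667 A

Final answer: 1.667 A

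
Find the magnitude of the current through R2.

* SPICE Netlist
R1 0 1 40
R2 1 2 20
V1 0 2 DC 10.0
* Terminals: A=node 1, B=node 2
Nodal analysis, taking node 2 as the 0 V reference.
Source V1 fixes V_0 = 10 V.
KCL at each unknown node (sum of currents leaving = 0; resistances in Ω):
  Node 1: (V_1 - 10)/40 + (V_1 - 0)/20 = 0
Collecting terms: 0.075 × V_1 = 0.25  =>  V_1 = 3.333 V
I_R2 = (V_1 - V_2)/R2 = (3.333 - 0)/20 = 0.1667 A
|I_R2| = 0.1667 A

Final answer: |I_R2| = 0.1667 A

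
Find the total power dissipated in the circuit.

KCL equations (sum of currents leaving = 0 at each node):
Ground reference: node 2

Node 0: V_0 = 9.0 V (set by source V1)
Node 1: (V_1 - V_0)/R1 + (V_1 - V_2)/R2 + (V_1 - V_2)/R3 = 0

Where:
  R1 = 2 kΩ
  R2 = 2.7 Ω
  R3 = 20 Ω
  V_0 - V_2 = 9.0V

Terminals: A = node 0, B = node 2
Nodal analysis, taking node 2 as the 0 V reference.
Source V1 fixes V_0 = 9 V.
KCL at each unknown node (sum of currents leaving = 0; resistances in Ω):
  Node 1: (V_1 - 9)/2000 + (V_1 - 0)/2.7 + (V_1 - 0)/20 = 0
Collecting terms: 0.4209 × V_1 = 0.0045  =>  V_1 = 0.01069 V
Power in each resistor, P = (ΔV)²/R:
  P_R1 = (9 - 0.01069)²/2000 = 0.0404 W
  P_R2 = (0.01069 - 0)²/2.7 = 0.00004234 W
  P_R3 = (0.01069 - 0)²/20 = 0.000005716 W
P_total = P_R1 + P_R2 + P_R3 = 0.04045 W

Final answer: 0.04045 W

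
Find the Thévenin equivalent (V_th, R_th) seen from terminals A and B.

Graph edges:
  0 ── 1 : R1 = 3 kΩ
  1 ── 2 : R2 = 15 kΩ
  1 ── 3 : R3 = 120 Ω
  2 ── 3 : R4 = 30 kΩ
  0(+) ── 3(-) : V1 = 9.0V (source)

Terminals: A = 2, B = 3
Step 1 — V_th is the open-circuit voltage V_A - V_B (nothing connected across the terminals).
Nodal analysis, taking node 3 as the 0 V reference.
Source V1 fixes V_0 = 9 V.
KCL at each unknown node (sum of currents leaving = 0; resistances in Ω):
  Node 1: (V_1 - 9)/3000 + (V_1 - V_2)/15000 + (V_1 - 0)/120 = 0
  Node 2: (V_2 - V_1)/15000 + (V_2 - 0)/30000 = 0
Collecting terms (coefficients in siemens):
  0.008733·V_1 - 0.00006667·V_2 = 0.003
  0.0001·V_2 - 0.00006667·V_1 = 0
Determinant D = (0.008733)(0.0001) - (-0.00006667)(-0.00006667) = 0.0000008689
V_1 = [(0.003)(0.0001) - (-0.00006667)(0)]/D = 0.3453 V
V_2 = [(0.008733)(0) - (0.003)(-0.00006667)]/D = 0.2302 V
V_th = V_2 - V_3 = 0.2302 - 0 = 0.2302 V
Step 2 — R_th: zero the source — replace V1 by a short circuit (node 3 merges into node 0) — and find the resistance seen between A (node 2) and B (node 0).
Reduce the network between node 2 (A) and node 0 (B) by series/parallel combination:
  Rp1 = R1 ‖ R3 (parallel, both between nodes 0 and 1) = 1/(1/3000 + 1/120) = 115.4 Ω
  Rs1 = R2 + Rp1 (series, joined only at node 1) = 15000 + 115.4 = 15120 Ω
  Rp2 = R4 ‖ Rs1 (parallel, both between nodes 0 and 2) = 1/(1/30000 + 1/15120) = 10050 Ω
R_th = 10.05 kΩ

Final answer: V_th = 0.2302 V, R_th = 10.05 kΩ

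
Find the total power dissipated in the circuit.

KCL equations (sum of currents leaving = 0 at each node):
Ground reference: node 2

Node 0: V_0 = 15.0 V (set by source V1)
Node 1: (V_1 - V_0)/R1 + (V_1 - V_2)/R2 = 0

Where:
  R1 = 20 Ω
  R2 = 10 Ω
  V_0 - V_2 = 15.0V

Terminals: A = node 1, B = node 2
Nodal analysis, taking node 2 as the 0 V reference.
Source V1 fixes V_0 = 15 V.
KCL at each unknown node (sum of currents leaving = 0; resistances in Ω):
  Node 1: (V_1 - 15)/20 + (V_1 - 0)/10 = 0
Collecting terms: 0.15 × V_1 = 0.75  =>  V_1 = 5 V
Power in each resistor, P = (ΔV)²/R:
  P_R1 = (15 - 5)²/20 = 5 W
  P_R2 = (5 - 0)²/10 = 2.5 W
P_total = P_R1 + P_R2 = 7.5 W

Final answer: 7.5 W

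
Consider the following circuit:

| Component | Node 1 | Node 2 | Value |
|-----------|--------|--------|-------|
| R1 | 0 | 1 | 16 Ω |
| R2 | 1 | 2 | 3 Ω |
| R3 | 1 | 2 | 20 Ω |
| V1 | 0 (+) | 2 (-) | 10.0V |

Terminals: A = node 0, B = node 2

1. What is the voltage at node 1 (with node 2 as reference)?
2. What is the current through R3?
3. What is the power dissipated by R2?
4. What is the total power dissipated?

Nodal analysis, taking node 2 as the 0 V reference.
Source V1 fixes V_0 = 10 V.
KCL at each unknown node (sum of currents leaving = 0; resistances in Ω):
  Node 1: (V_1 - 10)/16 + (V_1 - 0)/3 + (V_1 - 0)/20 = 0
Collecting terms: 0.4458 × V_1 = 0.625  =>  V_1 = 1.402 V
Part 1:
  Read off the nodal solution: V_1 = 1.402 V
Part 2:
  I_R3 = (V_1 - V_2)/R3 = (1.402 - 0)/20 = 0.07009 A
  Magnitude: I_R3 = 0.07009 A
Part 3:
  I_R2 = (V_1 - V_2)/R2 = (1.402 - 0)/3 = 0.4673 A
  P_R2 = I_R2² × R2 = (0.4673)² × 3 = 0.6551 W
Part 4:
  Power in each resistor, P = (ΔV)²/R:
    P_R1 = (10 - 1.402)²/16 = 4.62 W
    P_R2 = (1.402 - 0)²/3 = 0.6551 W
    P_R3 = (1.402 - 0)²/20 = 0.09826 W
  P_total = P_R1 + P_R2 + P_R3 = 5.374 W

Final answers:
1. V_1 = 1.402 V
2. I_R3 = 0.07009 A
3. P_R2 = 0.6551 W
4. P_total = 5.374 W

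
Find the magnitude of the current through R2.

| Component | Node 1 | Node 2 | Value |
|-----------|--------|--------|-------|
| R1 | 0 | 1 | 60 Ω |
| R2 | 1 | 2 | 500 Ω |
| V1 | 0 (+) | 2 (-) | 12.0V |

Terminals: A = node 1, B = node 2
Nodal analysis, taking node 2 as the 0 V reference.
Source V1 fixes V_0 = 12 V.
KCL at each unknown node (sum of currents leaving = 0; resistances in Ω):
  Node 1: (V_1 - 12)/60 + (V_1 - 0)/500 = 0
Collecting terms: 0.01867 × V_1 = 0.2  =>  V_1 = 10.71 V
I_R2 = (V_1 - V_2)/R2 = (10.71 - 0)/500 = 0.02143 A
|I_R2| = 0.02143 A

Final answer: |I_R2| = 0.02143 A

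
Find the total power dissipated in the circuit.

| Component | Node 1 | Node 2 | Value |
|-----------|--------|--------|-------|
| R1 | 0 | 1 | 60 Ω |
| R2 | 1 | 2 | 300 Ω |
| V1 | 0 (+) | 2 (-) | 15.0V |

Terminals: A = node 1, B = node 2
Nodal analysis, taking node 2 as the 0 V reference.
Source V1 fixes V_0 = 15 V.
KCL at each unknown node (sum of currents leaving = 0; resistances in Ω):
  Node 1: (V_1 - 15)/60 + (V_1 - 0)/300 = 0
Collecting terms: 0.02 × V_1 = 0.25  =>  V_1 = 12.5 V
Power in each resistor, P = (ΔV)²/R:
  P_R1 = (15 - 12.5)²/60 = 0.1042 W
  P_R2 = (12.5 - 0)²/300 = 0.5208 W
P_total = P_R1 + P_R2 = 0.625 W

Final answer: 0.625 W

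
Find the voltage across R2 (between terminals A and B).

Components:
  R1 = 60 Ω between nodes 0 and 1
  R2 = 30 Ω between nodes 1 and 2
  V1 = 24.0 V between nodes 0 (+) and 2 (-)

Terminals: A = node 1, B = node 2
R1 and R2 are in series across V1 (node 0 → node 1 → node 2), and the output A–B is taken across R2, so this is a voltage divider.
Series current: I = V1/(R1 + R2) = 24/(60 + 30) = 24/90 = 0.2667 A
V_R2 = I × R2 = V1 × R2/(R1 + R2) = 24 × 30/90 = 8 V

Final answer: 8 V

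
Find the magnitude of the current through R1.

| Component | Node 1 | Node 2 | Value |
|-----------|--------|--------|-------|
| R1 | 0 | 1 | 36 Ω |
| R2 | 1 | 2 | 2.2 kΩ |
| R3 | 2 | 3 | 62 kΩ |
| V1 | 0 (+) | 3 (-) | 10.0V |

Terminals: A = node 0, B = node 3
Nodal analysis, taking node 3 as the 0 V reference.
Source V1 fixes V_0 = 10 V.
KCL at each unknown node (sum of currents leaving = 0; resistances in Ω):
  Node 1: (V_1 - 10)/36 + (V_1 - V_2)/2200 = 0
  Node 2: (V_2 - V_1)/2200 + (V_2 - 0)/62000 = 0
Collecting terms (coefficients in siemens):
  0.02823·V_1 - 0.0004545·V_2 = 0.2778
  0.0004707·V_2 - 0.0004545·V_1 = 0
Determinant D = (0.02823)(0.0004707) - (-0.0004545)(-0.0004545) = 0.00001308
V_1 = [(0.2778)(0.0004707) - (-0.0004545)(0)]/D = 9.994 V
V_2 = [(0.02823)(0) - (0.2778)(-0.0004545)]/D = 9.652 V
I_R1 = (V_0 - V_1)/R1 = (10 - 9.994)/36 = 0.0001557 A
|I_R1| = 0.0001557 A

Final answer: |I_R1| = 0.0001557 A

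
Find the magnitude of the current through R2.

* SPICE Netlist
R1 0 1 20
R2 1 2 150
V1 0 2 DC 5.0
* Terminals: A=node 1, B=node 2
Nodal analysis, taking node 2 as the 0 V reference.
Source V1 fixes V_0 = 5 V.
KCL at each unknown node (sum of currents leaving = 0; resistances in Ω):
  Node 1: (V_1 - 5)/20 + (V_1 - 0)/150 = 0
Collecting terms: 0.05667 × V_1 = 0.25  =>  V_1 = 4.412 V
I_R2 = (V_1 - V_2)/R2 = (4.412 - 0)/150 = 0.02941 A
|I_R2| = 0.02941 A

Final answer: |I_R2| = 0.02941 A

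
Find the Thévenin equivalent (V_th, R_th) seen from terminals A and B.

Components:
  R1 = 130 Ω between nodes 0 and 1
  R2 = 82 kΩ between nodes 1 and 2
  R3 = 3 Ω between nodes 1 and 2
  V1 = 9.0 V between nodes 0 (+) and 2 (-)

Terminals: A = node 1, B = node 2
Step 1 — V_th is the open-circuit voltage V_A - V_B (nothing connected across the terminals).
Nodal analysis, taking node 2 as the 0 V reference.
Source V1 fixes V_0 = 9 V.
KCL at each unknown node (sum of currents leaving = 0; resistances in Ω):
  Node 1: (V_1 - 9)/130 + (V_1 - 0)/82000 + (V_1 - 0)/3 = 0
Collecting terms: 0.341 × V_1 = 0.06923  =>  V_1 = 0.203 V
V_th = V_1 - V_2 = 0.203 - 0 = 0.203 V
Step 2 — R_th: zero the source — replace V1 by a short circuit (node 2 merges into node 0) — and find the resistance seen between A (node 1) and B (node 0).
Reduce the network between node 1 (A) and node 0 (B) by series/parallel combination:
  Rp1 = R1 ‖ R2 ‖ R3 (parallel, all between nodes 0 and 1) = 1/(1/130 + 1/82000 + 1/3) = 2.932 Ω
R_th = 2.932 Ω

Final answer: V_th = 0.203 V, R_th = 2.932 Ω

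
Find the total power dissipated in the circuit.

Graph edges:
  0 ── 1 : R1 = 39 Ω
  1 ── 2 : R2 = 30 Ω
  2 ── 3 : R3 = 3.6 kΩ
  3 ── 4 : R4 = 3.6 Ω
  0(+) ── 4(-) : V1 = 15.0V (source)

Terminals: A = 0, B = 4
Nodal analysis, taking node 4 as the 0 V reference.
Source V1 fixes V_0 = 15 V.
KCL at each unknown node (sum of currents leaving = 0; resistances in Ω):
  Node 1: (V_1 - 15)/39 + (V_1 - V_2)/30 = 0
  Node 2: (V_2 - V_1)/30 + (V_2 - V_3)/3600 = 0
  Node 3: (V_3 - V_2)/3600 + (V_3 - 0)/3.6 = 0
Collecting terms (coefficients in siemens):
  0.05897·V_1 - 0.03333·V_2 = 0.3846
  0.03361·V_2 - 0.03333·V_1 - 0.0002778·V_3 = 0
  0.2781·V_3 - 0.0002778·V_2 = 0
Solving these 3 simultaneous equations (Gaussian elimination) gives:
  V_1 = 14.84 V, V_2 = 14.72 V, V_3 = 0.0147 V
Power in each resistor, P = (ΔV)²/R:
  P_R1 = (15 - 14.84)²/39 = 0.0006506 W
  P_R2 = (14.84 - 14.72)²/30 = 0.0005004 W
  P_R3 = (14.72 - 0.0147)²/3600 = 0.06005 W
  P_R4 = (0.0147 - 0)²/3.6 = 0.00006005 W
P_total = P_R1 + P_R2 + P_R3 + P_R4 = 0.06126 W

Final answer: 0.06126 W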